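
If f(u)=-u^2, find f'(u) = -2*u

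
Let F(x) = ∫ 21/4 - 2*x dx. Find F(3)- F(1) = 5/2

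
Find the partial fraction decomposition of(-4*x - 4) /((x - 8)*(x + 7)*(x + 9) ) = 16/(17*(x + 9)) - 4/(5*(x + 7)) - 12/(85*(x - 8))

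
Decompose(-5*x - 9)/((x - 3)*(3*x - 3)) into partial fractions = 7/(3*(x - 1)) - 4/(x - 3)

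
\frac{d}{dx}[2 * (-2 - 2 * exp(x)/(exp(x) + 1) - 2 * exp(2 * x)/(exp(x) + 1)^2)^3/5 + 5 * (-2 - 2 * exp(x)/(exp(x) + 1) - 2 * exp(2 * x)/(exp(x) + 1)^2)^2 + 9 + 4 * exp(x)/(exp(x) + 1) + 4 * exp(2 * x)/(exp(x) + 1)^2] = (564*exp(6*x) + 3236*exp(5*x) + 5216*exp(4*x) + 3776*exp(3*x) + 1308*exp(2*x) + 172*exp(x))/(5*exp(7*x) + 35*exp(6*x) + 105*exp(5*x) + 175*exp(4*x) + 175*exp(3*x) + 105*exp(2*x) + 35*exp(x) + 5)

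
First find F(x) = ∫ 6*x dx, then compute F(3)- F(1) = 24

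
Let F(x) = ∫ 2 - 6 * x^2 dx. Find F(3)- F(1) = -48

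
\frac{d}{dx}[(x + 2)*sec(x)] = x*tan(x)*sec(x) + 2*tan(x)*sec(x) + sec(x)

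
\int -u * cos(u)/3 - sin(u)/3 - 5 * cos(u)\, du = (-u/3 - 5)*sin(u) + C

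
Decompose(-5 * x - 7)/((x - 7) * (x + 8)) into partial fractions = -11/(5*(x + 8)) - 14/(5*(x - 7))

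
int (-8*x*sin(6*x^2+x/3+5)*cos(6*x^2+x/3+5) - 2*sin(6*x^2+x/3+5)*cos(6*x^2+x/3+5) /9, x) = cos(6*x^2 + x/3 + 5)^2/3 + C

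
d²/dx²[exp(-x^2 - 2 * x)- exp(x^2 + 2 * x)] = (-4*x^2*exp(2*x^2 + 4*x) + 4*x^2 - 8*x*exp(2*x^2 + 4*x) + 8*x - 6*exp(2*x^2 + 4*x) + 2)*exp(-x^2 - 2*x)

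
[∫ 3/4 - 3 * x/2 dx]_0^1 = 0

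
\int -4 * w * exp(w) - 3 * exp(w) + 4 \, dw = (1 - exp(w))*(4*w - 1) + C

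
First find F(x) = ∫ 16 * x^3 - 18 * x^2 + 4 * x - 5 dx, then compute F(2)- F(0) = 14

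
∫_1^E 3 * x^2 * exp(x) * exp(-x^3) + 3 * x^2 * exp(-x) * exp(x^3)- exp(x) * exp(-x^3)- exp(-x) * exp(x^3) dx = -exp(E - exp(3)) + exp(-E + exp(3))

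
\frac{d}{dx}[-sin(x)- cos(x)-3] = sin(x) - cos(x)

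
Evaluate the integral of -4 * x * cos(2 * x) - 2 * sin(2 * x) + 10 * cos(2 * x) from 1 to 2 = -3*sin(2) + sin(4)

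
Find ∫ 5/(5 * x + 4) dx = log(5*x + 4) + C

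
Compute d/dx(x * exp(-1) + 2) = exp(-1)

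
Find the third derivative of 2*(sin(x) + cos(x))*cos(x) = -8*sqrt(2)*cos(2*x + pi/4)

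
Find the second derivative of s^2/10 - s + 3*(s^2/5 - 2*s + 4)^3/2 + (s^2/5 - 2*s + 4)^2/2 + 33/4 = 9*s^4/25 - 36*s^3/5 + 1302*s^2/25 - 804*s/5 + 893/5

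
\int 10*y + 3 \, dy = 5*y^2 + 3*y + C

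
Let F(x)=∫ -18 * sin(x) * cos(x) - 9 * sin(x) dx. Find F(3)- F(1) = 9*cos(3) - 9*cos(1) - 9*sin(3)^2 + 9*sin(1)^2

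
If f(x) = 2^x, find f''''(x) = 2^x*log(2)^4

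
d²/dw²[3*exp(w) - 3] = 3*exp(w)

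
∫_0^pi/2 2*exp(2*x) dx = -1 + exp(pi)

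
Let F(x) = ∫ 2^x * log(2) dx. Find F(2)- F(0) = 3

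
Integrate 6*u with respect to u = 3*u^2 + C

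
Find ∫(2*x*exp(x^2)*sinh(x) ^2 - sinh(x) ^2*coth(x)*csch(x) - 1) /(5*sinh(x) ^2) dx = exp(x^2)/5 + 1/(5*tanh(x)) + 1/(5*sinh(x)) + C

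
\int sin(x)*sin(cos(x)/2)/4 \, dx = cos(cos(x)/2)/2 + C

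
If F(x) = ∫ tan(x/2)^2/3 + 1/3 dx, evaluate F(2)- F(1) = -2*tan(1/2)/3 + 2*tan(1)/3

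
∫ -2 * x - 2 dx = -x^2 - 2*x + C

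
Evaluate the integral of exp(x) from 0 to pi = -1 + exp(pi)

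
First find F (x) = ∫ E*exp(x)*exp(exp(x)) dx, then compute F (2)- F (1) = -exp(1 + E) + exp(1 + exp(2))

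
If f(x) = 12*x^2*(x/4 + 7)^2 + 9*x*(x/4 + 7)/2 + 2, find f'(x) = 3*x^3 + 126*x^2 + 4713*x/4 + 63/2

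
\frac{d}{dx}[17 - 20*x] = -20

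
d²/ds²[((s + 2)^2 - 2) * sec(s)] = (-s^2 + 2*s^2/cos(s)^2 + 4*s*sin(s)/cos(s) - 4*s + 8*s/cos(s)^2 + 8*sin(s)/cos(s) + 4/cos(s)^2)/cos(s)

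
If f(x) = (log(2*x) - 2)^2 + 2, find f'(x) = (2*log(x) - 4 + 2*log(2))/x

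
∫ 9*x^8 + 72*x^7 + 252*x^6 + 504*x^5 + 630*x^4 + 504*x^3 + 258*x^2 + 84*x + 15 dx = x^9 + 9*x^8 + 36*x^7 + 84*x^6 + 126*x^5 + 126*x^4 + 86*x^3 + 42*x^2 + 15*x + C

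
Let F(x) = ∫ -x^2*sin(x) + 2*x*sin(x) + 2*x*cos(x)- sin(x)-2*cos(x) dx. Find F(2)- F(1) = cos(2)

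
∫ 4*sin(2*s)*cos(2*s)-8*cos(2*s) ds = (sin(2*s) - 2)^2 + C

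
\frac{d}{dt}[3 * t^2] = 6*t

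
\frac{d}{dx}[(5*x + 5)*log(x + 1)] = 5*log(x + 1) + 5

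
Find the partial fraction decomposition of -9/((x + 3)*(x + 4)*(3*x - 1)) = -81/(130*(3*x - 1)) - 9/(13*(x + 4)) + 9/(10*(x + 3))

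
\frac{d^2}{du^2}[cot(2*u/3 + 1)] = 8*cos(2*u/3 + 1)/(9*sin(2*u/3 + 1)^3)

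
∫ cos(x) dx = sin(x) + C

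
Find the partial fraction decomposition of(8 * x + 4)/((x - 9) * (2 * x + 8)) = 14/(13*(x + 4)) + 38/(13*(x - 9))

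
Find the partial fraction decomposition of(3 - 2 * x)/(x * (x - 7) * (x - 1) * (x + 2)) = -7/(54*(x + 2)) - 1/(18*(x - 1)) - 11/(378*(x - 7)) + 3/(14*x)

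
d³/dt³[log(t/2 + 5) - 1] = 2/(t^3 + 30*t^2 + 300*t + 1000)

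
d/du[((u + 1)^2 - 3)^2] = 4*u^3 + 12*u^2 - 8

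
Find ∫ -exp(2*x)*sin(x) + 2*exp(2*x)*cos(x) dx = exp(2*x)*cos(x) + C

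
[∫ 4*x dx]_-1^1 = 0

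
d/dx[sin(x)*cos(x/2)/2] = -sin(x/2)*sin(x)/4 + cos(x/2)*cos(x)/2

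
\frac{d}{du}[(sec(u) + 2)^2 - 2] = 2*(2 + 1/cos(u))*sin(u)/cos(u)^2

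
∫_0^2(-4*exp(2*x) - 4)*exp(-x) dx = -4*exp(2) + 4*exp(-2)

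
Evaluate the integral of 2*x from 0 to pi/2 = pi^2/4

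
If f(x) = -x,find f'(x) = -1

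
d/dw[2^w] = 2^w*log(2)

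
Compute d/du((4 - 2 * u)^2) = 8*u - 16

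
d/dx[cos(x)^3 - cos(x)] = (3*sin(x)^2 - 2)*sin(x)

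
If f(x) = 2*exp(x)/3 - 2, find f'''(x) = 2*exp(x)/3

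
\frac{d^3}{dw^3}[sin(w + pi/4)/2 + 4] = -cos(w + pi/4)/2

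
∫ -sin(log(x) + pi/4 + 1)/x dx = cos(log(x) + pi/4 + 1) + C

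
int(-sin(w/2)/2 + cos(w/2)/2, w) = sqrt(2)*sin(w/2 + pi/4) + C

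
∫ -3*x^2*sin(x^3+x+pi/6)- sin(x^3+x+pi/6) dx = cos(x^3 + x + pi/6) + C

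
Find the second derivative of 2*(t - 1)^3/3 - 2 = 4*t - 4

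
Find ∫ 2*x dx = x^2 + C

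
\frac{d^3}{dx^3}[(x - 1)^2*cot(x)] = -6*x^2*cot(x)^4 - 8*x^2*cot(x)^2 - 2*x^2 + 12*x*cot(x)^4 + 12*x*cot(x)^3 + 16*x*cot(x)^2 + 12*x*cot(x) + 4*x - 6*cot(x)^4 - 12*cot(x)^3 - 14*cot(x)^2 - 12*cot(x) - 8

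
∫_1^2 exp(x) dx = -E + exp(2)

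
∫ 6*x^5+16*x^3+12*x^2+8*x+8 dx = x^6 + 4*x^4 + 4*x^3 + 4*x^2 + 8*x + C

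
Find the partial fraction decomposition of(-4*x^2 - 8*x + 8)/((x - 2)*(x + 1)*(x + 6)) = -11/(5*(x + 6)) - 4/(5*(x + 1)) - 1/(x - 2)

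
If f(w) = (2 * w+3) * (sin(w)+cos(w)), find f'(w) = -2*w*sin(w) + 2*w*cos(w) - sin(w) + 5*cos(w)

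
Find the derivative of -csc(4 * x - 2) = 4*cot(4*x - 2)*csc(4*x - 2)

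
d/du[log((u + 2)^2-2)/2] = (u + 2)/(u^2 + 4*u + 2)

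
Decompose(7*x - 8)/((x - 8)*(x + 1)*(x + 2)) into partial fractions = -11/(5*(x + 2)) + 5/(3*(x + 1)) + 8/(15*(x - 8))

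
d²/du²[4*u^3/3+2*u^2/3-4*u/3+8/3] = 8*u + 4/3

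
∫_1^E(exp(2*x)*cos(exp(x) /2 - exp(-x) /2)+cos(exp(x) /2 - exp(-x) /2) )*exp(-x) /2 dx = -sin((E - exp(-1))/2) - sin((-exp(E) + exp(-E))/2)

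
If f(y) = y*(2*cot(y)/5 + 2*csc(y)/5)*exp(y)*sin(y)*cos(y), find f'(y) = (-2*y*sin(2*y) + y*cos(2*y) + 2*sqrt(2)*y*cos(y + pi/4) + y + 2*cos(y) + cos(2*y) + 1)*exp(y)/5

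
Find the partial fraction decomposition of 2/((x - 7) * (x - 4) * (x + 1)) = 1/(20*(x + 1)) - 2/(15*(x - 4)) + 1/(12*(x - 7))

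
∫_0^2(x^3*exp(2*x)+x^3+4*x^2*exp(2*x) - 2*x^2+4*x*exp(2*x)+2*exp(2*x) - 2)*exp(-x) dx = -16*exp(-2) + 16*exp(2)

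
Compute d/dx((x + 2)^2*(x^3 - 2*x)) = 5*x^4 + 16*x^3 + 6*x^2 - 16*x - 8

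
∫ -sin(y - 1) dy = cos(y - 1) + C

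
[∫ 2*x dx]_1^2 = 3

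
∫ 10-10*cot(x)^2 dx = 20*x + 10*cot(x) + C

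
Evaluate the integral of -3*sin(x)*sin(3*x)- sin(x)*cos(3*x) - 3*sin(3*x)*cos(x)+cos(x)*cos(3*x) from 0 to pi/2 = -1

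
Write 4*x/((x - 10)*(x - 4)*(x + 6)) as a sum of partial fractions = -3/(20*(x + 6)) - 4/(15*(x - 4)) + 5/(12*(x - 10))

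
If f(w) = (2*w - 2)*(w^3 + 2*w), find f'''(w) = 48*w - 12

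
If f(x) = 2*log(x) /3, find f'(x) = 2/(3*x)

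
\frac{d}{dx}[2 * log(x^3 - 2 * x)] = (6*x^2 - 4)/(x^3 - 2*x)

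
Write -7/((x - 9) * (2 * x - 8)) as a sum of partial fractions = 7/(10*(x - 4)) - 7/(10*(x - 9))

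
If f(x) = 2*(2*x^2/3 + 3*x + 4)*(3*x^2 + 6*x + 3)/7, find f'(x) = 16*x^3/7 + 78*x^2/7 + 128*x/7 + 66/7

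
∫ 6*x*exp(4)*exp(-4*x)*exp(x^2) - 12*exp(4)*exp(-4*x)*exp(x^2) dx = 3*exp((x - 2)^2) + C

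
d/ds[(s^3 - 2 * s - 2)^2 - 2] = 6*s^5 - 16*s^3 - 12*s^2 + 8*s + 8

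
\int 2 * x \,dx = x^2 + C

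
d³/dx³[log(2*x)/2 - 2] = x^(-3)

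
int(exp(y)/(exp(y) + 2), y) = log(3*exp(y) + 6) + C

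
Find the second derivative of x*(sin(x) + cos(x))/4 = sqrt(2)*(-x*sin(x + pi/4) + 2*cos(x + pi/4))/4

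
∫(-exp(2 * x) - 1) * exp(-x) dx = -2*sinh(x) + C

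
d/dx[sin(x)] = cos(x)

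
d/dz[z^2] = 2*z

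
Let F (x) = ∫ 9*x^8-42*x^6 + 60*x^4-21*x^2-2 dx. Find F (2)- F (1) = 70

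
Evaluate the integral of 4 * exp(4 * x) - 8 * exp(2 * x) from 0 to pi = -1 + (-2 + exp(2*pi))^2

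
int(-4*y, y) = -2*y^2 + C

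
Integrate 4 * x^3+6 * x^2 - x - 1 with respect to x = x^4 + 2*x^3 - x^2/2 - x + C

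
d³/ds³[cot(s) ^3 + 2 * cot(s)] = -60*cot(s)^6 - 126*cot(s)^4 - 76*cot(s)^2 - 10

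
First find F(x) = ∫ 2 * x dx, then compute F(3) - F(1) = 8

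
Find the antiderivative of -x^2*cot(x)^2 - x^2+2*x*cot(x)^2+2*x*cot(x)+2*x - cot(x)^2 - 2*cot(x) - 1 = (x - 1)^2*cot(x) + C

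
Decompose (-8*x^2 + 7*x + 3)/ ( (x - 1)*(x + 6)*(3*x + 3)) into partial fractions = -109/(35*(x + 6)) + 2/(5*(x + 1)) + 1/(21*(x - 1))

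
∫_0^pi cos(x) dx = 0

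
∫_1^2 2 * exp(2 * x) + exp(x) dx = -(1 + E)^2 - exp(2) + E + (1 + exp(2))^2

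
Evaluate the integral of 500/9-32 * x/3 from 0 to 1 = 452/9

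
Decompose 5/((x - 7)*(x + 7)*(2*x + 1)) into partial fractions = -4/(39*(2*x + 1)) + 5/(182*(x + 7)) + 1/(42*(x - 7))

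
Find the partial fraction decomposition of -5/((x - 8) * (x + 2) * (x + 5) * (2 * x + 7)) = -40/(207*(2*x + 7)) + 5/(117*(x + 5)) + 1/(18*(x + 2)) - 1/(598*(x - 8))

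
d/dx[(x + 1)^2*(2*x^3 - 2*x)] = 10*x^4 + 16*x^3 - 8*x - 2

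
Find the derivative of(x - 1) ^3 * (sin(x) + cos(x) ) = (x - 1)^2*(sqrt(2)*x*cos(x + pi/4) + 4*sin(x) + 2*cos(x))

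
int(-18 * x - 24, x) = -9*x^2 - 24*x + C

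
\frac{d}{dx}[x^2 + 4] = 2*x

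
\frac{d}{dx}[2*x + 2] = 2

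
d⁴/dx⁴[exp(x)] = exp(x)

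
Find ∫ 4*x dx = 2*x^2 + C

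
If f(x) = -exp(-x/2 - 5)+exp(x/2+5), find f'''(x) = (exp(x + 10) + 1)*exp(-x/2 - 5)/8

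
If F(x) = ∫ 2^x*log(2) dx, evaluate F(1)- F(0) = 1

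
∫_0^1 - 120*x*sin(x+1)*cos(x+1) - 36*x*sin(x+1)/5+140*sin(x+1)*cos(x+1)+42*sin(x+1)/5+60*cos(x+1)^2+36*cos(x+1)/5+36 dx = 169*cos(2)/5 - 5*cos(4) + 42*cos(1)/5 + 66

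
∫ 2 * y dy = y^2 + C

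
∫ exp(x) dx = exp(x) + C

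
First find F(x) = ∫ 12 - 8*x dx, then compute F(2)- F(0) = 8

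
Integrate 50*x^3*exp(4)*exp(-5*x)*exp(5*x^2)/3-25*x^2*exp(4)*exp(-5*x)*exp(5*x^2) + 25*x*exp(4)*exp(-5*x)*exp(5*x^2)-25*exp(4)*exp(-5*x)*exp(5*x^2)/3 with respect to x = (5*x^2 - 5*x + 4)*exp(5*x^2 - 5*x + 4)/3 + C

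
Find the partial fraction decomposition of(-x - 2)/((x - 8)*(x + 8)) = -3/(8*(x + 8)) - 5/(8*(x - 8))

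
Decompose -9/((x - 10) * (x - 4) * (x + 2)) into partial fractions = -1/(8*(x + 2)) + 1/(4*(x - 4)) - 1/(8*(x - 10))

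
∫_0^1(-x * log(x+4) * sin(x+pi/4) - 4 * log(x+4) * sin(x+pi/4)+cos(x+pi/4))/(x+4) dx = -sqrt(2)*log(2) + log(5)*cos(pi/4 + 1)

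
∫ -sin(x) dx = cos(x) + C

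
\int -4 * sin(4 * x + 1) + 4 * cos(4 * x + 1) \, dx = sin(4*x + 1) + cos(4*x + 1) + C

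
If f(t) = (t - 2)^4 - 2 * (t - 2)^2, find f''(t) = 12*t^2 - 48*t + 44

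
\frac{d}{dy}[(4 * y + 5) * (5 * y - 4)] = 40*y + 9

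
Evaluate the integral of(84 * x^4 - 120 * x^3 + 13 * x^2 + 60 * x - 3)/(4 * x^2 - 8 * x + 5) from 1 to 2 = log(5) + 68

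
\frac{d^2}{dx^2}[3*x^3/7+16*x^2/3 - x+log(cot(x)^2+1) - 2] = 18*x/7 + 2*cot(x)^2 + 38/3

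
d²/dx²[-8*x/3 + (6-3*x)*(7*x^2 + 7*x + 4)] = 42 - 126*x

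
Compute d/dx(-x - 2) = -1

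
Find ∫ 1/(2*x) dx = log(x)/2 + C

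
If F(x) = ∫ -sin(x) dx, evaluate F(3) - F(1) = cos(3) - cos(1)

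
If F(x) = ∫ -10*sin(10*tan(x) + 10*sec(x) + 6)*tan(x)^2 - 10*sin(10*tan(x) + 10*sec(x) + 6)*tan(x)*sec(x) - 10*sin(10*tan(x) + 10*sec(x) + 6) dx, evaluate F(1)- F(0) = cos(6 + 10*tan(1) + 10*sec(1)) - cos(16)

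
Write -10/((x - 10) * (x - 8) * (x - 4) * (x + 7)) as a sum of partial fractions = 2/(561*(x + 7)) - 5/(132*(x - 4)) + 1/(12*(x - 8)) - 5/(102*(x - 10))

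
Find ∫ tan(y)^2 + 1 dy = tan(y) + C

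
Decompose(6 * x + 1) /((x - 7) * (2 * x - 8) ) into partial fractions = -25/(6*(x - 4)) + 43/(6*(x - 7))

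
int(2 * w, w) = w^2 + C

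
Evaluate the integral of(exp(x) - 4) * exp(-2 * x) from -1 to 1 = -2*exp(2) - exp(-1) + 2*exp(-2) + E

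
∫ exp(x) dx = exp(x) + C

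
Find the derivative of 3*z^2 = 6*z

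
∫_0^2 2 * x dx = 4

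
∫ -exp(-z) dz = exp(-z) + C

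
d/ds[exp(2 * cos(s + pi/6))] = -2*exp(2*cos(s + pi/6))*sin(s + pi/6)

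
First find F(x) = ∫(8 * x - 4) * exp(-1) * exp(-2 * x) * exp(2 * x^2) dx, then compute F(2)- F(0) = -2*exp(-1) + 2*exp(3)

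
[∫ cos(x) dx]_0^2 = sin(2)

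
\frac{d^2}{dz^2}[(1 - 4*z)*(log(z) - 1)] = (-4*z - 1)/z^2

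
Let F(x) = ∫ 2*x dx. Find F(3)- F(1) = 8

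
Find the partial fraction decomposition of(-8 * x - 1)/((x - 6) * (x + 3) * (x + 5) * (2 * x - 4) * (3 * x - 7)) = 1593/(7744*(3*x - 7)) + 39/(6776*(x + 5)) - 23/(2880*(x + 3)) - 17/(280*(x - 2)) - 49/(8712*(x - 6))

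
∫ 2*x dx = x^2 + C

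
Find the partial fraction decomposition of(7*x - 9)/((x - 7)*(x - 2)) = -1/(x - 2) + 8/(x - 7)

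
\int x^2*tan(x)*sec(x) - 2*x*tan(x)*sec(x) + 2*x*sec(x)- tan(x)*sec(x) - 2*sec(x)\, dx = ((x - 1)^2 - 2)*sec(x) + C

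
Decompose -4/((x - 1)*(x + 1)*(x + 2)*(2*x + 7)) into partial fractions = 32/(135*(2*x + 7)) - 4/(9*(x + 2)) + 2/(5*(x + 1)) - 2/(27*(x - 1))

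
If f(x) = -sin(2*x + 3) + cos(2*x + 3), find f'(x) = -2*sin(2*x + 3) - 2*cos(2*x + 3)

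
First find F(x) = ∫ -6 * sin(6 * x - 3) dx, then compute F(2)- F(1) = cos(9) - cos(3)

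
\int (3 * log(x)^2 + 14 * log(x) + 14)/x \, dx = (log(x)^2 + 7*log(x) + 14)*log(x) + C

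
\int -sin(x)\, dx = cos(x) + C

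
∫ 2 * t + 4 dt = t^2 + 4*t + C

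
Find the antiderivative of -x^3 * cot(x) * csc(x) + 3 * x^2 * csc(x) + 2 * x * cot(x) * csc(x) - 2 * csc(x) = x*(x^2 - 2)*csc(x) + C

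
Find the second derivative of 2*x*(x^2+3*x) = 12*x + 12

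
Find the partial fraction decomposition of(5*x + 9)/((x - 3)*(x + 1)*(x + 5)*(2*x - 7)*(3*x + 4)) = -189/(4147*(3*x + 4)) + 424/(4437*(2*x - 7)) - 1/(374*(x + 5)) + 1/(36*(x + 1)) - 3/(52*(x - 3))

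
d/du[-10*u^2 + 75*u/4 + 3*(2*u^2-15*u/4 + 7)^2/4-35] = 12*u^3 - 135*u^2/4 + 1379*u/32 - 165/8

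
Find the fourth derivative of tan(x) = 24*tan(x)^5 + 40*tan(x)^3 + 16*tan(x)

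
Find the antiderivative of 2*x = x^2 + C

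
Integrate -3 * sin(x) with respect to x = 3*cos(x) + C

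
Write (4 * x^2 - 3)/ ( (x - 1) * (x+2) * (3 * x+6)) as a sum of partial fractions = 35/(27*(x + 2)) - 13/(9*(x + 2)^2) + 1/(27*(x - 1))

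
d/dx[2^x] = 2^x*log(2)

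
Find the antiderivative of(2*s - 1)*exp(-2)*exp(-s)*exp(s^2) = exp(s^2 - s - 2) + C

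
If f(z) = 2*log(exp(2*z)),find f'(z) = 4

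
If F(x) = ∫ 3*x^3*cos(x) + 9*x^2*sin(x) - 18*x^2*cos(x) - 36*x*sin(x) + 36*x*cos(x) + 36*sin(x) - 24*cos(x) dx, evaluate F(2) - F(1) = 3*sin(1)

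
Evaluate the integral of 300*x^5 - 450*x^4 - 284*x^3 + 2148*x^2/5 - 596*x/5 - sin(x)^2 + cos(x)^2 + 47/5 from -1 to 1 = sin(2) + 626/5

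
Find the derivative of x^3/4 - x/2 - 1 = 3*x^2/4 - 1/2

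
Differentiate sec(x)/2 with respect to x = tan(x)*sec(x)/2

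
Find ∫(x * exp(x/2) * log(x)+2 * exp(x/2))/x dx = 2*exp(x/2)*log(x) + C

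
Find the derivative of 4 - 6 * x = -6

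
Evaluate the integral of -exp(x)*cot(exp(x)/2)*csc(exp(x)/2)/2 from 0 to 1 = -csc(1/2) + csc(E/2)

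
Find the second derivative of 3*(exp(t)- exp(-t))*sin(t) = 6*(exp(2*t) + 1)*exp(-t)*cos(t)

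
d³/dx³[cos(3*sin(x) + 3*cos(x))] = 6*(-9*sqrt(2)*sin(x)*sin(3*sqrt(2)*sin(x + pi/4))*cos(x) + 5*sqrt(2)*sin(3*sqrt(2)*sin(x + pi/4)) + 9*sin(x + pi/4)*cos(3*sqrt(2)*sin(x + pi/4)))*cos(x + pi/4)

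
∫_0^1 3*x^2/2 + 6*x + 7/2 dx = 7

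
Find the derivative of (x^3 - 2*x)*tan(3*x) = 3*x^3/cos(3*x)^2 + 3*x^2*tan(3*x) - 6*x/cos(3*x)^2 - 2*tan(3*x)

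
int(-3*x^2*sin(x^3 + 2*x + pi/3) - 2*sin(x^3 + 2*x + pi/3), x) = cos(x^3 + 2*x + pi/3) + C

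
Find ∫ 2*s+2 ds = s^2 + 2*s + C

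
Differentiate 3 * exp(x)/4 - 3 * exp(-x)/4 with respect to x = (3*exp(2*x) + 3)*exp(-x)/4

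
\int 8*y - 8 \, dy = 4*y^2 - 8*y + C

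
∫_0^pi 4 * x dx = 2*pi^2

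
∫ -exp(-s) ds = exp(-s) + C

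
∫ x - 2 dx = x^2/2 - 2*x + C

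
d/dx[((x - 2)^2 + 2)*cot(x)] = -x^2/sin(x)^2 + 2*x/tan(x) + 4*x/sin(x)^2 - 4/tan(x) - 6/sin(x)^2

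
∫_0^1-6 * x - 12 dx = -15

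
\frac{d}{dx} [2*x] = 2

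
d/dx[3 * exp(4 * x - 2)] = 12*exp(4*x - 2)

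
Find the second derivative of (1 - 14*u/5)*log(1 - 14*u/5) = -196/(70*u - 25)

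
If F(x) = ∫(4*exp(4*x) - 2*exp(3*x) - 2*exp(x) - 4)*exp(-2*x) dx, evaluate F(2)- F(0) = -2*exp(2) + 2*exp(-2) + 2*(-exp(-2) + exp(2))^2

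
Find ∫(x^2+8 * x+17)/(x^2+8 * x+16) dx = (x*(x + 4) - 1)/(x + 4) + C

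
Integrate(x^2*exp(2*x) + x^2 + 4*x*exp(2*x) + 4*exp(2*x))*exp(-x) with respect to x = 2*(x^2 + 2*x + 2)*sinh(x) + C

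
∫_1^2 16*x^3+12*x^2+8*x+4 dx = 104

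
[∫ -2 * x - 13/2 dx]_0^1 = -15/2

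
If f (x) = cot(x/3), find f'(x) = -1/(3*sin(x/3)^2)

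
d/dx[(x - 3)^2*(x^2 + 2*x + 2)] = 4*x^3 - 12*x^2 - 2*x + 6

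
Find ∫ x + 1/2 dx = x^2/2 + x/2 + C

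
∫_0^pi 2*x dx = pi^2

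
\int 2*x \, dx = x^2 + C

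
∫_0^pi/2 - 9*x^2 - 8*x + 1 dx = (1 + pi/2)^2*(2 - 3*pi/2) - 2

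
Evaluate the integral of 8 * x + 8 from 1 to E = -16 + (2 + 2*E)^2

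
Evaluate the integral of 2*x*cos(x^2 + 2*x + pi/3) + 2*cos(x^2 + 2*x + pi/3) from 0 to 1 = -sqrt(3)/2 + sin(pi/3 + 3)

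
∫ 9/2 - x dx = -x^2/2 + 9*x/2 + C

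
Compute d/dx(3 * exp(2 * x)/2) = 3*exp(2*x)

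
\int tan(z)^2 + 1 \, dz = tan(z) + C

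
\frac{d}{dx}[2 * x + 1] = 2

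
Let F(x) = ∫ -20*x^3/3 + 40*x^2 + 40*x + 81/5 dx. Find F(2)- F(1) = 2168/15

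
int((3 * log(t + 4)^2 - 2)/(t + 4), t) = (log(t + 4)^2 - 2)*log(t + 4) + C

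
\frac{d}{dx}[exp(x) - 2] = exp(x)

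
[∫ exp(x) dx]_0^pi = -1 + exp(pi)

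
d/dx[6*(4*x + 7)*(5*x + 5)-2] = 240*x + 330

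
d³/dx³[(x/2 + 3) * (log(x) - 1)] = (12 - x)/(2*x^3)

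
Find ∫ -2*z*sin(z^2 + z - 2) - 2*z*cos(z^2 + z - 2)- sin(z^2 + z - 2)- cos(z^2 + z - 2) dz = sqrt(2)*cos(z^2 + z - 2 + pi/4) + C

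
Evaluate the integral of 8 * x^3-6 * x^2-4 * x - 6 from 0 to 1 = -8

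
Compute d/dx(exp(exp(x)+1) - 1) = exp(x + exp(x) + 1)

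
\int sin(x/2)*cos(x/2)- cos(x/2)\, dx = (sin(x/2) - 1)^2 + C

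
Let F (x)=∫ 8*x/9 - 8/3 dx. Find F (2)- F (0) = -32/9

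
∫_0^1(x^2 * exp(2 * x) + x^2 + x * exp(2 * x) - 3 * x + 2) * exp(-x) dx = E - exp(-1)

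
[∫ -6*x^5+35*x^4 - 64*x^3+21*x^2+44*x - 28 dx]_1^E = (-2 + E)^3*(-exp(3) - 1 + 2*E + exp(2)) + 1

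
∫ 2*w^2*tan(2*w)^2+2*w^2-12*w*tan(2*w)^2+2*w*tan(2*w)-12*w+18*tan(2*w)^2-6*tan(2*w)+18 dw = (w - 3)^2*tan(2*w) + C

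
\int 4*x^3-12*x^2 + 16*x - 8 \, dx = x^4 - 4*x^3 + 8*x^2 - 8*x + C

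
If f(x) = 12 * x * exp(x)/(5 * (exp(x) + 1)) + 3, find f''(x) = (-12*x*exp(2*x) + 12*x*exp(x) + 24*exp(2*x) + 24*exp(x))/(5*exp(3*x) + 15*exp(2*x) + 15*exp(x) + 5)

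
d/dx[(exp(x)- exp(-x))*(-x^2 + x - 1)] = (-x^2*exp(2*x) - x^2 - x*exp(2*x) + 3*x - 2)*exp(-x)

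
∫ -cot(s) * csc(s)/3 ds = csc(s)/3 + C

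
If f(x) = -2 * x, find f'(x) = -2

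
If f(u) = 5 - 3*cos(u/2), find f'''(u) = -3*sin(u/2)/8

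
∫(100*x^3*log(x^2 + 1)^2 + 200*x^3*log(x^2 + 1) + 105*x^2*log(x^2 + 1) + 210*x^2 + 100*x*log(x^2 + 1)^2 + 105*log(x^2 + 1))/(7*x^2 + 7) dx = 5*x*(10*x*log(x^2 + 1) + 21)*log(x^2 + 1)/7 + C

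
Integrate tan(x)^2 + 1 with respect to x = tan(x) + C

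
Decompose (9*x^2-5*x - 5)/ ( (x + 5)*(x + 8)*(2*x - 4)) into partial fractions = 611/(60*(x + 8)) - 35/(6*(x + 5)) + 3/(20*(x - 2))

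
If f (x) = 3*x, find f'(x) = 3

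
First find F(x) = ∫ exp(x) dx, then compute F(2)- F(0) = -1 + exp(2)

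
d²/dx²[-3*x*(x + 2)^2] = -18*x - 24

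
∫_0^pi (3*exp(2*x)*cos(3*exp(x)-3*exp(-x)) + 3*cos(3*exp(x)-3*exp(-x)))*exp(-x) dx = -sin(-3*exp(pi) + 3*exp(-pi))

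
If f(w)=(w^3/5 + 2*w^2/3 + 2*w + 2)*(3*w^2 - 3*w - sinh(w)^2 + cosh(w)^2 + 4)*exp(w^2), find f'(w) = (6*w^6/5 + 14*w^5/5 + 13*w^4 + 184*w^3/15 + 23*w^2 + 80*w/3 + 4)*exp(w^2)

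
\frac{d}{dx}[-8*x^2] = -16*x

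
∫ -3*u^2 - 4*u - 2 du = -u^3 - 2*u^2 - 2*u + C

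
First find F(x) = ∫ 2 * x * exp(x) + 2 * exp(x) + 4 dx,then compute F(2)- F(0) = 8 + 4*exp(2)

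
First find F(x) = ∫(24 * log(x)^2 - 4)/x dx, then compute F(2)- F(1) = -4*log(2) + 8*log(2)^3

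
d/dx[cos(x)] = -sin(x)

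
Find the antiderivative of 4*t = 2*t^2 + C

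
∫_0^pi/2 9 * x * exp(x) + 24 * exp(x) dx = -15 + 3*(3*pi/2 + 5)*exp(pi/2)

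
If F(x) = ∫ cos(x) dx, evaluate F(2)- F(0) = sin(2)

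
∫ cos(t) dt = sin(t) + C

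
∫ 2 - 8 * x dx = -4*x^2 + 2*x + C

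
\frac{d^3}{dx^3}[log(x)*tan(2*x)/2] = (24*x^3*(-1 + cos(2*x)^(-2))^2*log(x) - 24*x^3*log(x) + 32*x^3*log(x)/cos(2*x)^2 + 12*x^2*sin(2*x)/cos(2*x)^3 - 3*x/cos(2*x)^2 + tan(2*x))/x^3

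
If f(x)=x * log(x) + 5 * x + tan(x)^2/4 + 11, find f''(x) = (3*x*tan(x)^4 + 4*x*tan(x)^2 + x + 2)/(2*x)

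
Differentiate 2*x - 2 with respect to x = 2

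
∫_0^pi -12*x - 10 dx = -2*pi*(5 + 3*pi)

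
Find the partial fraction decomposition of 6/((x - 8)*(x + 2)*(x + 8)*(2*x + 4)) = -1/(192*(x + 8)) + 1/(300*(x + 2)) - 1/(20*(x + 2)^2) + 3/(1600*(x - 8))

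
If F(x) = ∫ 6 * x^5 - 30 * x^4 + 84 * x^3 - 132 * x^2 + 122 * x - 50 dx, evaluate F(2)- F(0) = 0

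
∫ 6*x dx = 3*x^2 + C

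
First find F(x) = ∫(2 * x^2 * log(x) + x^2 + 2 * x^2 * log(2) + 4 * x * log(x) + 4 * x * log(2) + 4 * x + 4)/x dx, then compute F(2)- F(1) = 23*log(2)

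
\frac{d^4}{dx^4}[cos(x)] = cos(x)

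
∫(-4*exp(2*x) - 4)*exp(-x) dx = -8*sinh(x) + C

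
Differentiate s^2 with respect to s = 2*s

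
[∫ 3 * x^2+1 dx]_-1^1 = 4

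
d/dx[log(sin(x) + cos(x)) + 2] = 1/tan(x + pi/4)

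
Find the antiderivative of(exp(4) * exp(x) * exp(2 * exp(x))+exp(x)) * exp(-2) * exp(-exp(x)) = 2*sinh(exp(x) + 2) + C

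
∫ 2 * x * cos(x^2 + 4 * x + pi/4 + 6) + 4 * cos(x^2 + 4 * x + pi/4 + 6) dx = sin((x + 2)^2 + pi/4 + 2) + C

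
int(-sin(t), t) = cos(t) + C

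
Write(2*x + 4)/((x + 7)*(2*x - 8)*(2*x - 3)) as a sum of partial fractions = -14/(85*(2*x - 3)) - 5/(187*(x + 7)) + 6/(55*(x - 4))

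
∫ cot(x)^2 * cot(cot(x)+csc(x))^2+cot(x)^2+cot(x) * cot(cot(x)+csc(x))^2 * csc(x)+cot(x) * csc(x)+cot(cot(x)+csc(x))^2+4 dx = 3*x + cot(cot(x) + csc(x)) + C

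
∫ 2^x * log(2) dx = 2^x + C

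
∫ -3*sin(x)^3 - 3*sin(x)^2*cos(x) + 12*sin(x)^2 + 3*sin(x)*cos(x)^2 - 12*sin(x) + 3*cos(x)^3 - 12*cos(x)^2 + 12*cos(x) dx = (sqrt(2)*sin(x + pi/4) - 2)^3 + C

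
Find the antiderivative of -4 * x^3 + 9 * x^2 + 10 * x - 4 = -x^4 + 3*x^3 + 5*x^2 - 4*x + C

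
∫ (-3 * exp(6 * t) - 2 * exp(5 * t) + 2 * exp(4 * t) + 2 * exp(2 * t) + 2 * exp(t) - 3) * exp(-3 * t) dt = ((1 - exp(2*t))^3 - (1 - exp(2*t))^2*exp(t) - exp(4*t) + exp(2*t))*exp(-3*t) + C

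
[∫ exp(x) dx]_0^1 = -1 + E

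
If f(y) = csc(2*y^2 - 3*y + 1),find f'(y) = 2*(3 - 4*y)*cos(2*y^2 - 3*y + 1)/(1 - cos(4*y^2 - 6*y + 2))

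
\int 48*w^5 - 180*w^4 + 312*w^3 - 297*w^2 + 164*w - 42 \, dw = 8*w^6 - 36*w^5 + 78*w^4 - 99*w^3 + 82*w^2 - 42*w + C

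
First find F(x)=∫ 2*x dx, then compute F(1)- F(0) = 1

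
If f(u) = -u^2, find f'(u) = -2*u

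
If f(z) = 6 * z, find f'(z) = 6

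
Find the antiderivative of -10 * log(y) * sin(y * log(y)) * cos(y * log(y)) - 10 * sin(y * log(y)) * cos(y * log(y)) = -5*sin(y*log(y))^2 + C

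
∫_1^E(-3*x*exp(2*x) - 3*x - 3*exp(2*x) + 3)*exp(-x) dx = -3*E*(-exp(-E) + exp(E)) - 3*exp(-1) + 3*E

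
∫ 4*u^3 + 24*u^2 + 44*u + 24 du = u^4 + 8*u^3 + 22*u^2 + 24*u + C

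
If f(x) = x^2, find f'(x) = 2*x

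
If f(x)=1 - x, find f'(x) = -1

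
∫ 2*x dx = x^2 + C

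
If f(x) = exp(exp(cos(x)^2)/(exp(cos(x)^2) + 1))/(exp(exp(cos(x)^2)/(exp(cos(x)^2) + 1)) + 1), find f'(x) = -2*E*exp(E/(exp(sin(x)^2) + E))*exp(sin(x)^2)*sin(x)*cos(x)/((exp(E/(exp(sin(x)^2) + E)) + 1)^2*(exp(sin(x)^2) + E)^2)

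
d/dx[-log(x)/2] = -1/(2*x)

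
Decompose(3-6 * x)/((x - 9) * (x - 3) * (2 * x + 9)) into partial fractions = 8/(27*(2*x + 9)) + 1/(6*(x - 3)) - 17/(54*(x - 9))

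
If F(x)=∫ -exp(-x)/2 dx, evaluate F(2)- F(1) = -exp(-1)/2 + exp(-2)/2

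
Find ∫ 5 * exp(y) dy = 5*exp(y) + C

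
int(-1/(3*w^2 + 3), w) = acot(w)/3 + C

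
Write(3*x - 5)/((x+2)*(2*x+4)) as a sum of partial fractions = 3/(2*(x + 2)) - 11/(2*(x + 2)^2)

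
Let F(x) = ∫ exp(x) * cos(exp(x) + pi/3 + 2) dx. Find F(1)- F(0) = sin(pi/3 + 2 + E) - sin(pi/3 + 3)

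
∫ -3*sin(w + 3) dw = 3*cos(w + 3) + C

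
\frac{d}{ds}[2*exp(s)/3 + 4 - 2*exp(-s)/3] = (2*exp(2*s) + 2)*exp(-s)/3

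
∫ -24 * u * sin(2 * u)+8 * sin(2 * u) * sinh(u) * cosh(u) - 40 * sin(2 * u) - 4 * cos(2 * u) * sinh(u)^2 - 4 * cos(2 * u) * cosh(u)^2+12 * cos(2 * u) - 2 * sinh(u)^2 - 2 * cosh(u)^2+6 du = (2*cos(2*u) + 1)*(6*u - sinh(2*u) + 10) + C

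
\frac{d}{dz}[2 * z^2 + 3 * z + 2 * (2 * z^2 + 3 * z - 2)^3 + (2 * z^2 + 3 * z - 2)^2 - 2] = 96*z^5 + 360*z^4 + 256*z^3 - 234*z^2 - 114*z + 63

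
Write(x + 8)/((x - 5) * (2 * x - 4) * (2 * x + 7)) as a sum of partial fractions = 9/(187*(2*x + 7)) - 5/(33*(x - 2)) + 13/(102*(x - 5))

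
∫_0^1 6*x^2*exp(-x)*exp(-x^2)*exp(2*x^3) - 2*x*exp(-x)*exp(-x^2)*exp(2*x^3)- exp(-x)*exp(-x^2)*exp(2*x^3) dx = 0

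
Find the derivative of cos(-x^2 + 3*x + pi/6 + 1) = (2*x - 3)*sin(-x^2 + 3*x + pi/6 + 1)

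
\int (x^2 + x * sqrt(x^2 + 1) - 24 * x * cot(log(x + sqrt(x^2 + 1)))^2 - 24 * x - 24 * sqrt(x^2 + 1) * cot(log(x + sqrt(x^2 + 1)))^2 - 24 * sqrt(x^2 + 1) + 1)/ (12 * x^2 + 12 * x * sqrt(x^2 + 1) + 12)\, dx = x/12 + 2*cot(log(x + sqrt(x^2 + 1))) + C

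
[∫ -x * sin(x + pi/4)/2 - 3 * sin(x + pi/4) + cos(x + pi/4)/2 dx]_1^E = (E/2 + 3)*cos(pi/4 + E) - 7*cos(pi/4 + 1)/2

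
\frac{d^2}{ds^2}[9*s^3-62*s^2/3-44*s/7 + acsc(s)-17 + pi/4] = (162*s^6 - 124*s^5 - 324*s^4 + 248*s^3 + 6*s^2*sqrt(1 - 1/s^2) + 162*s^2 - 124*s - 3*sqrt(1 - 1/s^2))/(3*s^5 - 6*s^3 + 3*s)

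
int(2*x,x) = x^2 + C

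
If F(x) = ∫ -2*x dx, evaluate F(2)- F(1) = -3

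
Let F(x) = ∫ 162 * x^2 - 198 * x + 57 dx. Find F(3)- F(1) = 726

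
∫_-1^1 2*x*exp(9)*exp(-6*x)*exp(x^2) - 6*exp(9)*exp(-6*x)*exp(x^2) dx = -exp(16) + exp(4)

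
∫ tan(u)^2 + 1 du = tan(u) + C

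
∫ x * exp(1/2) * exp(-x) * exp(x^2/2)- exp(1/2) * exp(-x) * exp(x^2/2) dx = exp((x - 1)^2/2) + C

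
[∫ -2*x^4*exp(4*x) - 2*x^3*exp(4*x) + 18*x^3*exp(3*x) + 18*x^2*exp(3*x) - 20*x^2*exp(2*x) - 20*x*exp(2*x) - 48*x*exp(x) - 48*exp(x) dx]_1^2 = -2*(-6*exp(2) - 3 + 2*exp(4))^2 - 26*exp(2) + 12*E + 2*(-3*E - 3 + exp(2)/2)^2 + 8*exp(4)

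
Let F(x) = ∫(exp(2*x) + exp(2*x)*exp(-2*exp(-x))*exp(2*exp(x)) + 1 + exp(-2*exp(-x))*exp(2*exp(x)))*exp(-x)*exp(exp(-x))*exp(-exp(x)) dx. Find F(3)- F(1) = -exp(E - exp(-1)) - exp(-exp(3) + exp(-3)) + exp(-E + exp(-1)) + exp(-exp(-3) + exp(3))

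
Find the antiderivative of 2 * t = t^2 + C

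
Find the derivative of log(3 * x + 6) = 1/(x + 2)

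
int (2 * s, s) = s^2 + C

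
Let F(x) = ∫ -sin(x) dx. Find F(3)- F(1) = cos(3) - cos(1)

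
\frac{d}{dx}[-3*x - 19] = -3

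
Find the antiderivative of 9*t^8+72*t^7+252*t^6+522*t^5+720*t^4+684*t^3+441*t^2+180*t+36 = t^9 + 9*t^8 + 36*t^7 + 87*t^6 + 144*t^5 + 171*t^4 + 147*t^3 + 90*t^2 + 36*t + C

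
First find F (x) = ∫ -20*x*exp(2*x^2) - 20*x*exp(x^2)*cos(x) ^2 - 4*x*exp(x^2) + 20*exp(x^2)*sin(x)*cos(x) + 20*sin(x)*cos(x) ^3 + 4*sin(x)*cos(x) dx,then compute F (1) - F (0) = -5*(cos(1)^2 + E)^2 - 2*E - 2*cos(1)^2 + 24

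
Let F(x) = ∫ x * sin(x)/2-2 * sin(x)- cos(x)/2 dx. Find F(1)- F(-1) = -cos(1)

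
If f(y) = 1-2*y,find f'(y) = -2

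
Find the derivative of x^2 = 2*x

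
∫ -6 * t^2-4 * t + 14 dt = -2*t^3 - 2*t^2 + 14*t + C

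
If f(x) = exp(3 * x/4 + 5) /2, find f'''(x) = 27*exp(3*x/4 + 5)/128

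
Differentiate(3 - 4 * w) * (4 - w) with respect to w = 8*w - 19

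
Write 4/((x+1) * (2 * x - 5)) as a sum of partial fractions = 8/(7*(2*x - 5)) - 4/(7*(x + 1))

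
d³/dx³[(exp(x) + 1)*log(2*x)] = (x^3*exp(x)*log(x) + x^3*exp(x)*log(2) + 3*x^2*exp(x) - 3*x*exp(x) + 2*exp(x) + 2)/x^3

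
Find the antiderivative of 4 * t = 2*t^2 + C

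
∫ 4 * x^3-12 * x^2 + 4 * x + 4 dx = x^4 - 4*x^3 + 2*x^2 + 4*x + C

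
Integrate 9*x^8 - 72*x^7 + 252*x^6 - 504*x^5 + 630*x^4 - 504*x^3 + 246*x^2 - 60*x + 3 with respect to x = x^9 - 9*x^8 + 36*x^7 - 84*x^6 + 126*x^5 - 126*x^4 + 82*x^3 - 30*x^2 + 3*x + C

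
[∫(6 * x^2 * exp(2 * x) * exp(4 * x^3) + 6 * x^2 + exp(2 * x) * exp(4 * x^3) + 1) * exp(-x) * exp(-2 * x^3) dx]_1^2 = -exp(3) - exp(-18) + exp(-3) + exp(18)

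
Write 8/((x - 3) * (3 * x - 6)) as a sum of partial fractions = -8/(3*(x - 2)) + 8/(3*(x - 3))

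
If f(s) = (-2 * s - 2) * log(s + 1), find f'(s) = -2*log(s + 1) - 2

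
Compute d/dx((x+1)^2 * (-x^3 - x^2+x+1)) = -5*x^4 - 12*x^3 - 6*x^2 + 4*x + 3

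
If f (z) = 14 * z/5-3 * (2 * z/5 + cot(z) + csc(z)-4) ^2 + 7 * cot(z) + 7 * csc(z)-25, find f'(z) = 12*z*cot(z)^2/5 + 12*z*cot(z)*csc(z)/5 + 36*z/25 + 6*cot(z)^3 + 12*cot(z)^2*csc(z) - 31*cot(z)^2 + 6*cot(z)*csc(z)^2 - 31*cot(z)*csc(z) + 18*cot(z)/5 + 18*csc(z)/5 - 93/5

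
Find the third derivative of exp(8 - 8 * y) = -512*exp(8 - 8*y)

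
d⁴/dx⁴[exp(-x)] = exp(-x)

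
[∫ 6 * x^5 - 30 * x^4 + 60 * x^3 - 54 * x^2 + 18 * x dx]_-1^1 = -48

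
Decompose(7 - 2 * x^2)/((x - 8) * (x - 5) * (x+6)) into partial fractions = -65/(154*(x + 6)) + 43/(33*(x - 5)) - 121/(42*(x - 8))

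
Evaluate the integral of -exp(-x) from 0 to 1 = -1 + exp(-1)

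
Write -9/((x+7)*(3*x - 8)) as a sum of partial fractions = -27/(29*(3*x - 8)) + 9/(29*(x + 7))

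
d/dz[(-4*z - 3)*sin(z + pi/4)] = -4*z*cos(z + pi/4) - 4*sin(z + pi/4) - 3*cos(z + pi/4)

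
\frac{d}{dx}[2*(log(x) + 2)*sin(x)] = 2*(x*log(x)*cos(x) + 2*x*cos(x) + sin(x))/x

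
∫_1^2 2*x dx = 3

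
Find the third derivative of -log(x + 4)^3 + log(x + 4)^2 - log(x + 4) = (-6*log(x + 4)^2 + 22*log(x + 4) - 14)/(x^3 + 12*x^2 + 48*x + 64)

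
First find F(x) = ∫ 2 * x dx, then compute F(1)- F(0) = 1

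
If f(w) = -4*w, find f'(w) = -4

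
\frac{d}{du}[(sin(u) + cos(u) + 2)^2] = 2*cos(2*u) + 4*sqrt(2)*cos(u + pi/4)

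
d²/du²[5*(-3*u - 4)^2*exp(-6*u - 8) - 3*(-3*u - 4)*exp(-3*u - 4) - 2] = (1620*u^2 + 81*u*exp(3*u + 4) + 3240*u + 54*exp(3*u + 4) + 1530)*exp(-6*u - 8)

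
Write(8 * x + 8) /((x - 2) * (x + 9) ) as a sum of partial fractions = 64/(11*(x + 9)) + 24/(11*(x - 2))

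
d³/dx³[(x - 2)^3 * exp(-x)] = (-x^3 + 15*x^2 - 66*x + 86)*exp(-x)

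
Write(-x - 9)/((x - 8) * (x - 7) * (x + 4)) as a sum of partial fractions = -5/(132*(x + 4)) + 16/(11*(x - 7)) - 17/(12*(x - 8))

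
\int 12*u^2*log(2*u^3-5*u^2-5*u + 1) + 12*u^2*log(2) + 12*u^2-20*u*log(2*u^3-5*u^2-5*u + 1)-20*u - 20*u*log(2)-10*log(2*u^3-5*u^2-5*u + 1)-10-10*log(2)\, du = 2*(2*u^3 - 5*u^2 - 5*u + 1)*log(4*u^3 - 10*u^2 - 10*u + 2) + C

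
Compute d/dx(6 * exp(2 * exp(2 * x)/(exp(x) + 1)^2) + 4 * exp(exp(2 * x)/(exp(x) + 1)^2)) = (8*exp(2*x + exp(2*x)/(exp(2*x) + 2*exp(x) + 1)) + 24*exp(2*x + 2*exp(2*x)/(exp(2*x) + 2*exp(x) + 1)))/(exp(3*x) + 3*exp(2*x) + 3*exp(x) + 1)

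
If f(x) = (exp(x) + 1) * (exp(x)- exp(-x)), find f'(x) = (2*exp(3*x) + exp(2*x) + 1)*exp(-x)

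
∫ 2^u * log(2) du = 2^u + C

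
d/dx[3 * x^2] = 6*x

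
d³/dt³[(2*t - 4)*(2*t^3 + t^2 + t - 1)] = 96*t - 36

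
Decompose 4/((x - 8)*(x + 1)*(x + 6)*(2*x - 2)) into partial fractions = -1/(245*(x + 6)) + 1/(45*(x + 1)) - 1/(49*(x - 1)) + 1/(441*(x - 8))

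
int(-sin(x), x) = cos(x) + C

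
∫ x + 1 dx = x^2/2 + x + C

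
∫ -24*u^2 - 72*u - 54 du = -8*u^3 - 36*u^2 - 54*u + C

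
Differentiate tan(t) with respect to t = cos(t)^(-2)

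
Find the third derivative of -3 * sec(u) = 3*(1 - 6/cos(u)^2)*sin(u)/cos(u)^2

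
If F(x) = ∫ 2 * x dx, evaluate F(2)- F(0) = 4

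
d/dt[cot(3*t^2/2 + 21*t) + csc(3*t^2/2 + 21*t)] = -6*(t*cos(3*t*(t/2 + 7)) + t + 7*cos(3*t*(t/2 + 7)) + 7)/(1 - cos(3*t*(t + 14)))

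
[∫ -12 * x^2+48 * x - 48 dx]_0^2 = -32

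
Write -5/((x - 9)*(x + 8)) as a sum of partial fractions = 5/(17*(x + 8)) - 5/(17*(x - 9))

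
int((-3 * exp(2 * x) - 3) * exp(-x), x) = -6*sinh(x) + C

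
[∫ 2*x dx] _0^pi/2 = pi^2/4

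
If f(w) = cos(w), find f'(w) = -sin(w)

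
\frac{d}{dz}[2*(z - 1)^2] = 4*z - 4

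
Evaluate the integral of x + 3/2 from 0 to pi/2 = pi^2/8 + 3*pi/4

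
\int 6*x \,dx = 3*x^2 + C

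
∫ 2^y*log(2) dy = 2^y + C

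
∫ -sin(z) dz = cos(z) + C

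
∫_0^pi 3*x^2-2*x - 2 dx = -pi^2 - 2*pi + pi^3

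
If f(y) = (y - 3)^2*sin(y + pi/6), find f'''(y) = -y^2*cos(y + pi/6) + 6*sqrt(2)*y*cos(y + 5*pi/12) + 18*sin(y + pi/6) - 3*cos(y + pi/6)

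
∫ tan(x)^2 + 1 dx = tan(x) + C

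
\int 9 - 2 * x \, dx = -x^2 + 9*x + C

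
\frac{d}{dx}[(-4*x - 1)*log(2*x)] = (-4*x*log(x) - 4*x - 4*x*log(2) - 1)/x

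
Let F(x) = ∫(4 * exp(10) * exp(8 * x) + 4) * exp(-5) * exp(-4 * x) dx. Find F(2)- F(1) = -exp(9) - exp(-13) + exp(-9) + exp(13)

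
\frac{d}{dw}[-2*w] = -2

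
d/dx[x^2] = 2*x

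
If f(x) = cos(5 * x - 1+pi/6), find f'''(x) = 125*sin(5*x - 1 + pi/6)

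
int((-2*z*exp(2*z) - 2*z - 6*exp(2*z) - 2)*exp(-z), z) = -4*(z + 2)*sinh(z) + C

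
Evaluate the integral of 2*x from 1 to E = -1 + exp(2)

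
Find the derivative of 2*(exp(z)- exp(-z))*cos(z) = 2*sqrt(2)*(exp(2*z)*cos(z + pi/4) + sin(z + pi/4))*exp(-z)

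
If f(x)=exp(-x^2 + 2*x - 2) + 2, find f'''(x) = (-8*x^3 + 24*x^2 - 12*x - 4)*exp(-x^2 + 2*x - 2)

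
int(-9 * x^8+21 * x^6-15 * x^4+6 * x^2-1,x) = -x^9 + 3*x^7 - 3*x^5 + 2*x^3 - x + C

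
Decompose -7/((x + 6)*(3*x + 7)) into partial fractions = -21/(11*(3*x + 7)) + 7/(11*(x + 6))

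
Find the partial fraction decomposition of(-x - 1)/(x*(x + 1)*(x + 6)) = 1/(6*(x + 6)) - 1/(6*x)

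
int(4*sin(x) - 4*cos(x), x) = -4*sqrt(2)*sin(x + pi/4) + C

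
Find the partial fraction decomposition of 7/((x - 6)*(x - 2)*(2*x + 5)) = 28/(153*(2*x + 5)) - 7/(36*(x - 2)) + 7/(68*(x - 6))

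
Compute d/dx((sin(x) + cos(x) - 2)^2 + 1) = 2*cos(2*x) - 4*sqrt(2)*cos(x + pi/4)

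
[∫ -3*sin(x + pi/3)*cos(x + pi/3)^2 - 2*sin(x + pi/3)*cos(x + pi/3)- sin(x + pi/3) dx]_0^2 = cos(pi/3 + 2) + cos(pi/3 + 2)^3 - 7/8 + cos(pi/3 + 2)^2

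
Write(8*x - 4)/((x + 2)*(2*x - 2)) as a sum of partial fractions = 10/(3*(x + 2)) + 2/(3*(x - 1))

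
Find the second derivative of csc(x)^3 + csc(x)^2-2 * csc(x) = (2 - 4/sin(x) - 13/sin(x)^2 + 6/sin(x)^3 + 12/sin(x)^4)/sin(x)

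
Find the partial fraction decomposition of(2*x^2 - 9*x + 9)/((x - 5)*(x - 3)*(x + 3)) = 9/(8*(x + 3)) + 7/(8*(x - 5))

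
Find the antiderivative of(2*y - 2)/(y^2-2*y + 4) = log((y - 1)^2 + 3) + C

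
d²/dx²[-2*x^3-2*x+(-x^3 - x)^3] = -72*x^7 - 126*x^5 - 60*x^3 - 18*x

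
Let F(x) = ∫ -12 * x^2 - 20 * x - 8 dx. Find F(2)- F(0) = -88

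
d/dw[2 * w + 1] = 2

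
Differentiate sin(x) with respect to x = cos(x)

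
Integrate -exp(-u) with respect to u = exp(-u) + C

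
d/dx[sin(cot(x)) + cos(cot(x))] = -sqrt(2)*cos(pi/4 + 1/tan(x))/sin(x)^2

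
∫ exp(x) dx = exp(x) + C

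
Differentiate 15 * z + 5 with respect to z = 15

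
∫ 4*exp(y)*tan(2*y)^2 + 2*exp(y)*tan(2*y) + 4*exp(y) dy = 2*exp(y)*tan(2*y) + C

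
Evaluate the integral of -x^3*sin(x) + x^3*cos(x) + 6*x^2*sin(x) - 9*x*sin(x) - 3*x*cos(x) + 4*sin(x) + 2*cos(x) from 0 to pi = 1 - (-1 + pi)^3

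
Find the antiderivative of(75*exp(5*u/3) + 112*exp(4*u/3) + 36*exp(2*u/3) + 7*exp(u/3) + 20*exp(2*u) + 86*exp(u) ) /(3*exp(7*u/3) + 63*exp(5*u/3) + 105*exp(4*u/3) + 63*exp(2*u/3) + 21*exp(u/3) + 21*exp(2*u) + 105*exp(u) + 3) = (11*exp(2*u/3) - 4*exp(u/3) + 17*exp(u) - 6)/(2*(3*exp(2*u/3) + 3*exp(u/3) + exp(u) + 1)) + C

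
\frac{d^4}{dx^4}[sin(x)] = sin(x)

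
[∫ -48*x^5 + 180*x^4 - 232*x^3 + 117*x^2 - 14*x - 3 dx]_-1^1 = 144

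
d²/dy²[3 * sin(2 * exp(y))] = 6*(-2*exp(y)*sin(2*exp(y)) + cos(2*exp(y)))*exp(y)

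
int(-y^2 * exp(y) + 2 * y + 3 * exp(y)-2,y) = (exp(y) - 1)*(-y^2 + 2*y + 1) + C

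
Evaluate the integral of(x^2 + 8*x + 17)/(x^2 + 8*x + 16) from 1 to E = -4/5 - 1/(E + 4) + E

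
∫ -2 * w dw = -w^2 + C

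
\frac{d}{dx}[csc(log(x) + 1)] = -cot(log(x) + 1)*csc(log(x) + 1)/x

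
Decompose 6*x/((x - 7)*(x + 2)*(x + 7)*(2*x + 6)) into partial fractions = 3/(40*(x + 7)) - 9/(40*(x + 3)) + 2/(15*(x + 2)) + 1/(60*(x - 7))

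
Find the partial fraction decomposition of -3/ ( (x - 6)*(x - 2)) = 3/(4*(x - 2)) - 3/(4*(x - 6))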